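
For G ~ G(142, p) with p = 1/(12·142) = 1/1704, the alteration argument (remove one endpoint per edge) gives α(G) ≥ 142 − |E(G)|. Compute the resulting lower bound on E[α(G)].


E[|E(G)|] = C(142, 2)·p = 10011 · (1/1704) = 47/8.
E[α(G)] ≥ n − E[|E(G)|] = 142 − 47/8 = 1089/8.
Numerically: ≈ 136.125000.
(This is only a lower bound; the true E[α(G)] may be larger.)

E[α(G)] ≥ 1089/8 ≈ 136.125000.


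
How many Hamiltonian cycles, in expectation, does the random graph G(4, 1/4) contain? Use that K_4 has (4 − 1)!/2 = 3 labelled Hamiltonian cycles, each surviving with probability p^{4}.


K_4 has (4 − 1)!/2 = 3 labelled Hamiltonian cycles.
For each such Hamiltonian cycle H, let X_H = 1 if all 4 edges of H are present in G. Then P[X_H = 1] = p^{4} = (1/4)^{4} = 1/256.
By linearity of expectation: E[X] = Σ_H E[X_H] = 3 · p^{4} = 3 · 1/256 = 3/256.
Numerically: E[X] ≈ 0.01172.

E[X] = 3 · (1/4)^{4} = 3/256 ≈ 0.01172.


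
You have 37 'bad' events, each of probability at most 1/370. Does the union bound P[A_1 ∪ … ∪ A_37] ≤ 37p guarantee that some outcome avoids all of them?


Union bound: P[∪_{i=1}^{37} A_i] ≤ Σ_i P[A_i] ≤ 37·p = 37·(1/370) = 1/10.
Numerically: 1/10 ≈ 0.100000.
Is 1/10 < 1? YES.
Since P[∪ A_i] ≤ 1/10 < 1, the complement has P[∩ A_i^c] ≥ 1 − 1/10 = 9/10 > 0, so some outcome avoids every A_i.

37·p = 1/10 ≈ 0.100000; existence CERTIFIED by the union bound.


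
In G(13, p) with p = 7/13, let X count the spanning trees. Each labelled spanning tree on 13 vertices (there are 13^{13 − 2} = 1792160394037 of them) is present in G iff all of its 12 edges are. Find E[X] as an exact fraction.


K_13 has 13^{13 − 2} = 1792160394037 labelled spanning trees.
For each such spanning tree H, let X_H = 1 if all 12 edges of H are present in G. Then P[X_H = 1] = p^{12} = (7/13)^{12} = 13841287201/23298085122481.
By linearity: E[X] = Σ_H E[X_H] = 1792160394037 · p^{12} = 1792160394037 · 13841287201/23298085122481 = 13841287201/13.
Numerically: E[X] ≈ 1.06471e+09.

E[X] = 1792160394037 · (7/13)^{12} = 13841287201/13 ≈ 1.06471e+09.


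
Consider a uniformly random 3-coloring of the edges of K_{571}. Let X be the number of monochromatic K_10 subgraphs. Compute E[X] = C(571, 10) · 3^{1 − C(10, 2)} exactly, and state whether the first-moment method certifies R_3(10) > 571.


E[X] = C(571, 10) · 3^{1 − 45} = 937951290893172842001 · 3^{−44} = 937951290893172842001/984770902183611232881.
As a reduced fraction: E[X] = 104216810099241426889/109418989131512359209 ≈ 0.9525.
Is E[X] < 1? YES.
Since E[X] < 1, there exists a 3-coloring of K_{571} with no monochromatic K_10; hence R_3(10) > 571.

E[X] = 104216810099241426889/109418989131512359209 ≈ 0.9525; E[X] < 1, so R_3(10) > 571.


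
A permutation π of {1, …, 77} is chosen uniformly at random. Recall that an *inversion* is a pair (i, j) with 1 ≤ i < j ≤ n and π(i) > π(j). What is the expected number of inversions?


Write X = Σ X_I over the C(77, 2) = 2926 pairs i < j, with X_I the indicator of one inversion.
There are 2926 indicators.
For each fixed pair i < j, the values π(i) and π(j) are two distinct elements of {1, …, 77} in uniformly random order; by symmetry P[π(i) > π(j)] = 1/2.
By linearity: E[X] = 2926 · (1/2) = C(77, 2) · (1/2) = 2926/2 = 1463 ≈ 1463.000000.

E[X] = 1463 = 1463.000000.


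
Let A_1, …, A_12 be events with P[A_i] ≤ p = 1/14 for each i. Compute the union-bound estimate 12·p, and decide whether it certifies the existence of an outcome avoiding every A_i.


Union bound: P[∪_{i=1}^{12} A_i] ≤ Σ_i P[A_i] ≤ 12·p = 12·(1/14) = 6/7.
Numerically: 6/7 ≈ 0.8571.
Is 6/7 < 1? YES.
Since P[∪ A_i] ≤ 6/7 < 1, the complement has P[∩ A_i^c] ≥ 1 − 6/7 = 1/7 > 0, so some outcome avoids every A_i.

12·p = 6/7 ≈ 0.8571; existence CERTIFIED by the union bound.


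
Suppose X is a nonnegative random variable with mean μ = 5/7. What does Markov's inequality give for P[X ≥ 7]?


μ = E[X] = 5/7, a = 7.
Markov: P[X ≥ 7] ≤ μ/a = (5/7)/7 = 5/49.
Numerically: ≈ 0.10204.
(Since a = 7 > μ = 0.71429, the bound 5/49 is < 1 and informative.)

P[X ≥ 7] ≤ 5/49 ≈ 0.10204.


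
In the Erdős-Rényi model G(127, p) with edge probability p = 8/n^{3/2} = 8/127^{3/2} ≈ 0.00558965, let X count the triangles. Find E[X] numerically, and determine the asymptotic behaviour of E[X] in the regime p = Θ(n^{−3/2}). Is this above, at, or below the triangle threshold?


Number of potential triangles: C(127, 3) = 333375.
Each occurs with probability p³ ≈ (0.00558965)³ ≈ 1.74643818e-07.
By linearity: E[X] = C(127, 3)·p³ ≈ 333375 · 1.74643818e-07 ≈ 0.058222.
Since α = 3/2 > 1, p = c/n^{3/2} = o(1/n) is below the triangle threshold p ~ 1/n. Asymptotically E[X] ~ (c³/6)·n^{3(1−α)} = (8³/6)·n^{-1.5} → 0, so by Markov's inequality G has no triangles w.h.p.

E[X] ≈ 0.058222; in regime p = Θ(1/n^{3/2}) E[X] tends to 0 (below the triangle threshold p ~ 1/n).


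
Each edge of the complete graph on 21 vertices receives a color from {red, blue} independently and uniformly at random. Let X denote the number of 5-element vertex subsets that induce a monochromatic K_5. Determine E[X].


Let X = Σ_S X_S over the C(21, 5) = 20349 subsets S of size 5, where X_S = 1 if the K_5 on S is monochromatic.
For a fixed S, the K_5 on S has C(5, 2) = 10 edges. P[all 10 edges red] = (1/2)^10, and likewise for blue, so P[monochromatic] = 2·(1/2)^10 = 2^{1 − 10} = 1/512.
By linearity: E[X] = C(21, 5) · 2^{1 − 10} = 20349 · 1/512 = 20349/512.
Numerically: E[X] ≈ 39.744.

E[X] = C(21,5)·2^(1−C(5,2)) = 20349/512 ≈ 39.744.


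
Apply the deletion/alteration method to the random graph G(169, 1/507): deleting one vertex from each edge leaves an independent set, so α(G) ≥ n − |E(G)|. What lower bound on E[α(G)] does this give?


E[|E(G)|] = C(169, 2)·p = 14196 · (1/507) = 28.
E[α(G)] ≥ n − E[|E(G)|] = 169 − 28 = 141.
Numerically: ≈ 141.00000.
(This is only a lower bound; the true E[α(G)] may be larger.)

E[α(G)] ≥ 141 ≈ 141.00000.


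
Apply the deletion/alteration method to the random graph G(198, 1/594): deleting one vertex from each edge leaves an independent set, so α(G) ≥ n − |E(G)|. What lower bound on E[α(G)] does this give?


E[|E(G)|] = C(198, 2)·p = 19503 · (1/594) = 197/6.
E[α(G)] ≥ n − E[|E(G)|] = 198 − 197/6 = 991/6.
Numerically: ≈ 165.166667.
(This is only a lower bound; the true E[α(G)] may be larger.)

E[α(G)] ≥ 991/6 ≈ 165.166667.


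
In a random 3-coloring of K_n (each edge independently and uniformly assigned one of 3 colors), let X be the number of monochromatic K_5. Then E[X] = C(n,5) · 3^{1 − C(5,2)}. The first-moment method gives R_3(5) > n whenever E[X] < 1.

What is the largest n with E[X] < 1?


We need C(n, 5) · 3^{1 − 10} < 1, i.e. C(n, 5) < 3^{10 − 1} = 19683.
Check values of n near the boundary:
  n = 16: C(16, 5) = 4368; 4368 < 19683? YES
  n = 17: C(17, 5) = 6188; 6188 < 19683? YES
  n = 18: C(18, 5) = 8568; 8568 < 19683? YES
  n = 19: C(19, 5) = 11628; 11628 < 19683? YES
  n = 20: C(20, 5) = 15504; 15504 < 19683? YES
  n = 21: C(21, 5) = 20349; 20349 < 19683? NO
  n = 22: C(22, 5) = 26334; 26334 < 19683? NO
The largest n with C(n, 5) < 19683 is n = 20 (where E[X] = 5168/6561 ≈ 0.7876848). Hence R_3(5) > 20, i.e. R_3(5) ≥ 21.

Largest n = 20; hence R_3(5) > 20.


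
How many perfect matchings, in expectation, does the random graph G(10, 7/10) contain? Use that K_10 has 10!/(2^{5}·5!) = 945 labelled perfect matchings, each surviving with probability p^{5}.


K_10 has 10!/(2^{5}·5!) = 945 labelled perfect matchings.
For each such perfect matching H, let X_H = 1 if all 5 edges of H are present in G. Then P[X_H = 1] = p^{5} = (7/10)^{5} = 16807/100000.
By linearity of expectation: E[X] = Σ_H E[X_H] = 945 · p^{5} = 945 · 16807/100000 = 3176523/20000.
Numerically: E[X] ≈ 158.83.

E[X] = 945 · (7/10)^{5} = 3176523/20000 ≈ 158.83.


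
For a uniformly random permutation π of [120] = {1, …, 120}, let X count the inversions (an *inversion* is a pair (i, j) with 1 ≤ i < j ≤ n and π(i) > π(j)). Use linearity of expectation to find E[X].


Write X = Σ X_I over the C(120, 2) = 7140 pairs i < j, with X_I the indicator of one inversion.
There are 7140 indicators.
For each fixed pair i < j, the values π(i) and π(j) are two distinct elements of {1, …, 120} in uniformly random order; by symmetry P[π(i) > π(j)] = 1/2.
By linearity: E[X] = 7140 · (1/2) = C(120, 2) · (1/2) = 7140/2 = 3570 ≈ 3570.00000.

E[X] = 3570 = 3570.00000.


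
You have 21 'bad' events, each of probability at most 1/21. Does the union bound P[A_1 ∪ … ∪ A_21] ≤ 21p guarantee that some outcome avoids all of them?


Union bound: P[∪_{i=1}^{21} A_i] ≤ Σ_i P[A_i] ≤ 21·p = 21·(1/21) = 1.
Numerically: 1 ≈ 1.000.
Is 1 < 1? NO.
Since the bound 1 is ≥ 1, the union bound is uninformative here; it does NOT by itself certify existence.

21·p = 1 ≈ 1.000; existence NOT certified by the union bound.


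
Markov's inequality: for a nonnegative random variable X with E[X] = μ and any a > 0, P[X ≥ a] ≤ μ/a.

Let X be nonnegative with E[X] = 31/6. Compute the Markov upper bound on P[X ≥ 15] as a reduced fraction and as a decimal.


μ = E[X] = 31/6, a = 15.
Markov: P[X ≥ 15] ≤ μ/a = (31/6)/15 = 31/90.
Numerically: ≈ 0.34444.
(Since a = 15 > μ = 5.16667, the bound 31/90 is < 1 and informative.)

P[X ≥ 15] ≤ 31/90 ≈ 0.34444.


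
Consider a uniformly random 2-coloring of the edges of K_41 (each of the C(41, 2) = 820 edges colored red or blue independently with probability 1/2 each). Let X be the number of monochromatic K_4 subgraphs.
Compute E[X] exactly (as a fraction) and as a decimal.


Let X = Σ_S X_S over the C(41, 4) = 101270 subsets S of size 4, where X_S = 1 if the K_4 on S is monochromatic.
For a fixed S, the K_4 on S has C(4, 2) = 6 edges. P[all 6 edges red] = (1/2)^6, and likewise for blue, so P[monochromatic] = 2·(1/2)^6 = 2^{1 − 6} = 1/32.
By linearity: E[X] = C(41, 4) · 2^{1 − 6} = 101270 · 1/32 = 50635/16.
Numerically: E[X] ≈ 3164.68750.

E[X] = C(41,4)·2^(1−C(4,2)) = 50635/16 ≈ 3164.68750.


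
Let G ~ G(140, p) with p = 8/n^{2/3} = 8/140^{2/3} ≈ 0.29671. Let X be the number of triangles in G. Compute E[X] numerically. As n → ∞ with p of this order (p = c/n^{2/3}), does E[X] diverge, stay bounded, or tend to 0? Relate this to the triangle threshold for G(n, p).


Number of potential triangles: C(140, 3) = 447580.
Each occurs with probability p³ ≈ (0.29671)³ ≈ 2.6122449e-02.
By linearity: E[X] = C(140, 3)·p³ ≈ 447580 · 2.6122449e-02 ≈ 11691.88571.
Since α = 2/3 < 1, p = c/n^{2/3} ≫ 1/n is above the triangle threshold p ~ 1/n. Asymptotically E[X] ~ (c³/6)·n^{3(1−α)} = (8³/6)·n^{1} → ∞; triangles are abundant w.h.p.

E[X] ≈ 11691.88571; in regime p = Θ(1/n^{2/3}) E[X] diverges (above the triangle threshold p ~ 1/n).


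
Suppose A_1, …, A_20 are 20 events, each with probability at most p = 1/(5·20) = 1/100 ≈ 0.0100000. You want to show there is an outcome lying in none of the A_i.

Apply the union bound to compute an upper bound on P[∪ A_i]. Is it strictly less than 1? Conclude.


Union bound: P[∪_{i=1}^{20} A_i] ≤ Σ_i P[A_i] ≤ 20·p = 20·(1/100) = 1/5.
Numerically: 1/5 ≈ 0.2000000.
Is 1/5 < 1? YES.
Since P[∪ A_i] ≤ 1/5 < 1, the complement has P[∩ A_i^c] ≥ 1 − 1/5 = 4/5 > 0, so some outcome avoids every A_i.

20·p = 1/5 ≈ 0.2000000; existence CERTIFIED by the union bound.


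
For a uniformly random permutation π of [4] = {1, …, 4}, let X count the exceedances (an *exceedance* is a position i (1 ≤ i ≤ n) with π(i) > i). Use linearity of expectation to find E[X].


Write X = Σ_{i=1}^{4} X_i, where X_i = 1_{π(i) > i}.
For each fixed i, π(i) is uniform over {1, …, 4} (marginal of a uniform permutation), so P[π(i) > i] = (n − i)/n. Summing: Σ_{i=1}^{4} (n − i)/n = (0 + 1 + … + 3)/4 = 4(4 − 1)/(2·4) = (4 − 1)/2.
Hence E[X] = Σ_{i=1}^{4} (4 − i)/4 = 3/2 ≈ 1.5000.

E[X] = 3/2 = 1.5000.


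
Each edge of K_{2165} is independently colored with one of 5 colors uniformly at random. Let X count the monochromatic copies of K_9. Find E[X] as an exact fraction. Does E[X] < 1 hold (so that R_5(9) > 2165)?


E[X] = C(2165, 9) · 5^{1 − 36} = 2832220612024886803272630 · 5^{−35} = 2832220612024886803272630/2910383045673370361328125.
As a reduced fraction: E[X] = 566444122404977360654526/582076609134674072265625 ≈ 0.97314.
Is E[X] < 1? YES.
Since E[X] < 1, there exists a 5-coloring of K_{2165} with no monochromatic K_9; hence R_5(9) > 2165.

E[X] = 566444122404977360654526/582076609134674072265625 ≈ 0.97314; E[X] < 1, so R_5(9) > 2165.


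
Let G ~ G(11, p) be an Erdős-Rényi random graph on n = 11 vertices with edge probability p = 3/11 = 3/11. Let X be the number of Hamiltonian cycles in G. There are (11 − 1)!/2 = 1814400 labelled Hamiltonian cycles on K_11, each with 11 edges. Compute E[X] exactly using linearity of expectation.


K_11 has (11 − 1)!/2 = 1814400 labelled Hamiltonian cycles.
For each such Hamiltonian cycle H, let X_H = 1 if all 11 edges of H are present in G. Then P[X_H = 1] = p^{11} = (3/11)^{11} = 177147/285311670611.
By linearity of expectation: E[X] = Σ_H E[X_H] = 1814400 · p^{11} = 1814400 · 177147/285311670611 = 321415516800/285311670611.
Numerically: E[X] ≈ 1.1265.

E[X] = 1814400 · (3/11)^{11} = 321415516800/285311670611 ≈ 1.1265.


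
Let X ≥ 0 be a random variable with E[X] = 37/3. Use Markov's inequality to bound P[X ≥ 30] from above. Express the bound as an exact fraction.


μ = E[X] = 37/3, a = 30.
Markov: P[X ≥ 30] ≤ μ/a = (37/3)/30 = 37/90.
Numerically: ≈ 0.411111.
(Since a = 30 > μ = 12.333333, the bound 37/90 is < 1 and informative.)

P[X ≥ 30] ≤ 37/90 ≈ 0.411111.


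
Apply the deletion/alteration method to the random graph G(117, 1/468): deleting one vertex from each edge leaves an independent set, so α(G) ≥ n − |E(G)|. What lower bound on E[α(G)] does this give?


E[|E(G)|] = C(117, 2)·p = 6786 · (1/468) = 29/2.
E[α(G)] ≥ n − E[|E(G)|] = 117 − 29/2 = 205/2.
Numerically: ≈ 102.5000.
(This is only a lower bound; the true E[α(G)] may be larger.)

E[α(G)] ≥ 205/2 ≈ 102.5000.


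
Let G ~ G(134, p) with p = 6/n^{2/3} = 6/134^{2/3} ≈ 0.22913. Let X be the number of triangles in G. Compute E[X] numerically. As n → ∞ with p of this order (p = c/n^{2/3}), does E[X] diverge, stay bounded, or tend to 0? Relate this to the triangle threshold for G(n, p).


Number of potential triangles: C(134, 3) = 392084.
Each occurs with probability p³ ≈ (0.22913)³ ≈ 1.20294052e-02.
By linearity: E[X] = C(134, 3)·p³ ≈ 392084 · 1.20294052e-02 ≈ 4716.537313.
Since α = 2/3 < 1, p = c/n^{2/3} ≫ 1/n is above the triangle threshold p ~ 1/n. Asymptotically E[X] ~ (c³/6)·n^{3(1−α)} = (6³/6)·n^{1} → ∞; triangles are abundant w.h.p.

E[X] ≈ 4716.537313; in regime p = Θ(1/n^{2/3}) E[X] diverges (above the triangle threshold p ~ 1/n).


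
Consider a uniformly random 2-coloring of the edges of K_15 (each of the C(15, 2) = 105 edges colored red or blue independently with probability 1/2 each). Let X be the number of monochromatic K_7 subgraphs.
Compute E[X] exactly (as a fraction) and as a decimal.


Let X = Σ_S X_S over the C(15, 7) = 6435 subsets S of size 7, where X_S = 1 if the K_7 on S is monochromatic.
For a fixed S, the K_7 on S has C(7, 2) = 21 edges. P[all 21 edges red] = (1/2)^21, and likewise for blue, so P[monochromatic] = 2·(1/2)^21 = 2^{1 − 21} = 1/1048576.
By linearity: E[X] = C(15, 7) · 2^{1 − 21} = 6435 · 1/1048576 = 6435/1048576.
Numerically: E[X] ≈ 0.0061.

E[X] = C(15,7)·2^(1−C(7,2)) = 6435/1048576 ≈ 0.0061.


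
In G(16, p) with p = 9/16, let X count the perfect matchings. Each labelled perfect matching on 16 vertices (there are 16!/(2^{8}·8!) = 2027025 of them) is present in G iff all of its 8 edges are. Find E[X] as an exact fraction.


K_16 has 16!/(2^{8}·8!) = 2027025 labelled perfect matchings.
For each such perfect matching H, let X_H = 1 if all 8 edges of H are present in G. Then P[X_H = 1] = p^{8} = (9/16)^{8} = 43046721/4294967296.
By linearity: E[X] = Σ_H E[X_H] = 2027025 · p^{8} = 2027025 · 43046721/4294967296 = 87256779635025/4294967296.
Numerically: E[X] ≈ 20316.1.

E[X] = 2027025 · (9/16)^{8} = 87256779635025/4294967296 ≈ 20316.1.


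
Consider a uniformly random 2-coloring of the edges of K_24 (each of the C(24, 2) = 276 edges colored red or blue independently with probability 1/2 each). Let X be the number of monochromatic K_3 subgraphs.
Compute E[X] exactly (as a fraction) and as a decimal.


Let X = Σ_S X_S over the C(24, 3) = 2024 subsets S of size 3, where X_S = 1 if the K_3 on S is monochromatic.
For a fixed S, the K_3 on S has C(3, 2) = 3 edges. P[all 3 edges red] = (1/2)^3, and likewise for blue, so P[monochromatic] = 2·(1/2)^3 = 2^{1 − 3} = 1/4.
By linearity: E[X] = C(24, 3) · 2^{1 − 3} = 2024 · 1/4 = 506.
Numerically: E[X] ≈ 506.0000.

E[X] = C(24,3)·2^(1−C(3,2)) = 506 ≈ 506.0000.


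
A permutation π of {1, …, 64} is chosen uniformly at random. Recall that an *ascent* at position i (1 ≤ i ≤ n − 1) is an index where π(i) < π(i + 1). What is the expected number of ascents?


Write X = Σ X_I over i = 1, …, 63, with X_I the indicator of one ascent.
There are 63 indicators.
For each fixed i, the pair (π(i), π(i+1)) is a uniformly random ordered pair of distinct values from {1, …, 64}; by symmetry P[π(i) < π(i+1)] = 1/2.
By linearity: E[X] = 63 · (1/2) = (64 − 1) · (1/2) = 63/2 ≈ 31.5000.

E[X] = 63/2 = 31.5000.


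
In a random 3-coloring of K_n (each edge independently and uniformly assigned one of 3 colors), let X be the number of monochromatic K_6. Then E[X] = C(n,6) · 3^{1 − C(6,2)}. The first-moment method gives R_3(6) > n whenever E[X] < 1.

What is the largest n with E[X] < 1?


We need C(n, 6) · 3^{1 − 15} < 1, i.e. C(n, 6) < 3^{15 − 1} = 4782969.
Check values of n near the boundary:
  n = 35: C(35, 6) = 1623160; 1623160 < 4782969? YES
  n = 36: C(36, 6) = 1947792; 1947792 < 4782969? YES
  n = 37: C(37, 6) = 2324784; 2324784 < 4782969? YES
  n = 38: C(38, 6) = 2760681; 2760681 < 4782969? YES
  n = 39: C(39, 6) = 3262623; 3262623 < 4782969? YES
  n = 40: C(40, 6) = 3838380; 3838380 < 4782969? YES
  n = 41: C(41, 6) = 4496388; 4496388 < 4782969? YES
  n = 42: C(42, 6) = 5245786; 5245786 < 4782969? NO
  n = 43: C(43, 6) = 6096454; 6096454 < 4782969? NO
The largest n with C(n, 6) < 4782969 is n = 41 (where E[X] = 1498796/1594323 ≈ 0.940083). Hence R_3(6) > 41, i.e. R_3(6) ≥ 42.

Largest n = 41; hence R_3(6) > 41.


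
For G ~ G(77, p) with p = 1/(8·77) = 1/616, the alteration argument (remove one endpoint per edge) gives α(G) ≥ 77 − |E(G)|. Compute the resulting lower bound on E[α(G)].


E[|E(G)|] = C(77, 2)·p = 2926 · (1/616) = 19/4.
E[α(G)] ≥ n − E[|E(G)|] = 77 − 19/4 = 289/4.
Numerically: ≈ 72.2500.
(This is only a lower bound; the true E[α(G)] may be larger.)

E[α(G)] ≥ 289/4 ≈ 72.2500.


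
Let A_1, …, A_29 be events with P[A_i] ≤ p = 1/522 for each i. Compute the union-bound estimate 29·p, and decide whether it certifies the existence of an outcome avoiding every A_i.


Union bound: P[∪_{i=1}^{29} A_i] ≤ Σ_i P[A_i] ≤ 29·p = 29·(1/522) = 1/18.
Numerically: 1/18 ≈ 0.055556.
Is 1/18 < 1? YES.
Since P[∪ A_i] ≤ 1/18 < 1, the complement has P[∩ A_i^c] ≥ 1 − 1/18 = 17/18 > 0, so some outcome avoids every A_i.

29·p = 1/18 ≈ 0.055556; existence CERTIFIED by the union bound.


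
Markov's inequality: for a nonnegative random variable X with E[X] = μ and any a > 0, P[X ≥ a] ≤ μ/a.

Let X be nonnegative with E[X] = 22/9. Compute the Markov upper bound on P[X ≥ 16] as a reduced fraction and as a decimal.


μ = E[X] = 22/9, a = 16.
Markov: P[X ≥ 16] ≤ μ/a = (22/9)/16 = 11/72.
Numerically: ≈ 0.15278.
(Since a = 16 > μ = 2.44444, the bound 11/72 is < 1 and informative.)

P[X ≥ 16] ≤ 11/72 ≈ 0.15278.


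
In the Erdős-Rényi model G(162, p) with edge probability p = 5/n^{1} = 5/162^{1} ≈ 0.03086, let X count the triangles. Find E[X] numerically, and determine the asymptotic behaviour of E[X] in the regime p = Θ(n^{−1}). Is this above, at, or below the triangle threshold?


Number of potential triangles: C(162, 3) = 695520.
Each occurs with probability p³ ≈ (0.03086)³ ≈ 2.940119e-05.
By linearity: E[X] = C(162, 3)·p³ ≈ 695520 · 2.940119e-05 ≈ 20.4491.
Here α = 1, so p = 5/n is exactly at the triangle threshold p ~ 1/n. Asymptotically E[X] → c³/6 = 5³/6 = 125/6 ≈ 20.8333, a bounded constant. In this regime the triangle count is asymptotically Poisson(c³/6).

E[X] ≈ 20.4491; in regime p = Θ(1/n^{1}) E[X] stays bounded (at the triangle threshold p ~ 1/n).


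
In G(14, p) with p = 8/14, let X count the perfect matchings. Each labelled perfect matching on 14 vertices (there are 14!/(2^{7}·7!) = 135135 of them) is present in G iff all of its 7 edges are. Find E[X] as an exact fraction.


K_14 has 14!/(2^{7}·7!) = 135135 labelled perfect matchings.
For each such perfect matching H, let X_H = 1 if all 7 edges of H are present in G. Then P[X_H = 1] = p^{7} = (4/7)^{7} = 16384/823543.
Summing the indicators: E[X] = Σ_H E[X_H] = 135135 · p^{7} = 135135 · 16384/823543 = 316293120/117649.
Numerically: E[X] ≈ 2688.4.

E[X] = 135135 · (4/7)^{7} = 316293120/117649 ≈ 2688.4.


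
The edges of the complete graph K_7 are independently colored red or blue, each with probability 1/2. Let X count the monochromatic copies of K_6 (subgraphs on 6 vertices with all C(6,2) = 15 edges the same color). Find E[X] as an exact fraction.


Let X = Σ_S X_S over the C(7, 6) = 7 subsets S of size 6, where X_S = 1 if the K_6 on S is monochromatic.
For a fixed S, the K_6 on S has C(6, 2) = 15 edges. P[all 15 edges red] = (1/2)^15, and likewise for blue, so P[monochromatic] = 2·(1/2)^15 = 2^{1 − 15} = 1/16384.
By linearity of expectation: E[X] = C(7, 6) · 2^{1 − 15} = 7 · 1/16384 = 7/16384.
Numerically: E[X] ≈ 0.000427.

E[X] = C(7,6)·2^(1−C(6,2)) = 7/16384 ≈ 0.000427.


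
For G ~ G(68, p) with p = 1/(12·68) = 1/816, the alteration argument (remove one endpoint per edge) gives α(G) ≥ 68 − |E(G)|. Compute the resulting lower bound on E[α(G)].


E[|E(G)|] = C(68, 2)·p = 2278 · (1/816) = 67/24.
E[α(G)] ≥ n − E[|E(G)|] = 68 − 67/24 = 1565/24.
Numerically: ≈ 65.2083.
(This is only a lower bound; the true E[α(G)] may be larger.)

E[α(G)] ≥ 1565/24 ≈ 65.2083.


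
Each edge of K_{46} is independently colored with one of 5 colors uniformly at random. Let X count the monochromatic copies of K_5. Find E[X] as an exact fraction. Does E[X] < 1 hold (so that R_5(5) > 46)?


E[X] = C(46, 5) · 5^{1 − 10} = 1370754 · 5^{−9} = 1370754/1953125.
As a reduced fraction: E[X] = 1370754/1953125 ≈ 0.702.
Is E[X] < 1? YES.
Since E[X] < 1, there exists a 5-coloring of K_{46} with no monochromatic K_5; hence R_5(5) > 46.

E[X] = 1370754/1953125 ≈ 0.702; E[X] < 1, so R_5(5) > 46.


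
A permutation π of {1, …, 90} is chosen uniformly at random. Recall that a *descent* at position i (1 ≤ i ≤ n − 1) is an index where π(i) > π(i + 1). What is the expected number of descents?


Write X = Σ X_I over i = 1, …, 89, with X_I the indicator of one descent.
There are 89 indicators.
For each fixed i, the pair (π(i), π(i+1)) is a uniformly random ordered pair of distinct values from {1, …, 90}; by symmetry P[π(i) > π(i+1)] = 1/2.
By linearity: E[X] = 89 · (1/2) = (90 − 1) · (1/2) = 89/2 ≈ 44.500000.

E[X] = 89/2 = 44.500000.


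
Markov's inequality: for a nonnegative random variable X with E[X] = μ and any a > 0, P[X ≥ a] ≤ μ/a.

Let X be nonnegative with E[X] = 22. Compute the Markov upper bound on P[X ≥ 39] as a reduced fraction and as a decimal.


μ = E[X] = 22, a = 39.
Markov: P[X ≥ 39] ≤ μ/a = (22)/39 = 22/39.
Numerically: ≈ 0.5641.
(Since a = 39 > μ = 22.0000, the bound 22/39 is < 1 and informative.)

P[X ≥ 39] ≤ 22/39 ≈ 0.5641.


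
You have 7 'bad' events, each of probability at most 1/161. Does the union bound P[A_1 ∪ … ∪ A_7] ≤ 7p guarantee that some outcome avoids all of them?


Union bound: P[∪_{i=1}^{7} A_i] ≤ Σ_i P[A_i] ≤ 7·p = 7·(1/161) = 1/23.
Numerically: 1/23 ≈ 0.0434783.
Is 1/23 < 1? YES.
Since P[∪ A_i] ≤ 1/23 < 1, the complement has P[∩ A_i^c] ≥ 1 − 1/23 = 22/23 > 0, so some outcome avoids every A_i.

7·p = 1/23 ≈ 0.0434783; existence CERTIFIED by the union bound.


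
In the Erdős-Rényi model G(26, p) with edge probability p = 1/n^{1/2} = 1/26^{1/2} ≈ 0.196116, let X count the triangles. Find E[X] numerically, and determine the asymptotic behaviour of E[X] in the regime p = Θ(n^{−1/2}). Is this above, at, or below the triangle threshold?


Number of potential triangles: C(26, 3) = 2600.
Each occurs with probability p³ ≈ (0.196116)³ ≈ 7.54292827e-03.
By linearity: E[X] = C(26, 3)·p³ ≈ 2600 · 7.54292827e-03 ≈ 19.611614.
Since α = 1/2 < 1, p = c/n^{1/2} ≫ 1/n is above the triangle threshold p ~ 1/n. Asymptotically E[X] ~ (c³/6)·n^{3(1−α)} = (1³/6)·n^{1.5} → ∞; triangles are abundant w.h.p.

E[X] ≈ 19.611614; in regime p = Θ(1/n^{1/2}) E[X] diverges (above the triangle threshold p ~ 1/n).


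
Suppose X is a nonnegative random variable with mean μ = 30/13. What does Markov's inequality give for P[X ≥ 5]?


μ = E[X] = 30/13, a = 5.
Markov: P[X ≥ 5] ≤ μ/a = (30/13)/5 = 6/13.
Numerically: ≈ 0.4615.
(Since a = 5 > μ = 2.3077, the bound 6/13 is < 1 and informative.)

P[X ≥ 5] ≤ 6/13 ≈ 0.4615.


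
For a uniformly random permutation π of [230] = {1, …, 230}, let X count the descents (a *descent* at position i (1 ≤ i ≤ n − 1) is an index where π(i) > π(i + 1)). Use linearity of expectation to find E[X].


Write X = Σ X_I over i = 1, …, 229, with X_I the indicator of one descent.
There are 229 indicators.
For each fixed i, the pair (π(i), π(i+1)) is a uniformly random ordered pair of distinct values from {1, …, 230}; by symmetry P[π(i) > π(i+1)] = 1/2.
By linearity: E[X] = 229 · (1/2) = (230 − 1) · (1/2) = 229/2 ≈ 114.50000.

E[X] = 229/2 = 114.50000.


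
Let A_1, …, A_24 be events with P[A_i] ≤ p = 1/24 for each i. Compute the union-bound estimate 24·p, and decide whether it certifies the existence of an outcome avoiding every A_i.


Union bound: P[∪_{i=1}^{24} A_i] ≤ Σ_i P[A_i] ≤ 24·p = 24·(1/24) = 1.
Numerically: 1 ≈ 1.0000.
Is 1 < 1? NO.
Since the bound 1 is ≥ 1, the union bound is uninformative here; it does NOT by itself certify existence.

24·p = 1 ≈ 1.0000; existence NOT certified by the union bound.


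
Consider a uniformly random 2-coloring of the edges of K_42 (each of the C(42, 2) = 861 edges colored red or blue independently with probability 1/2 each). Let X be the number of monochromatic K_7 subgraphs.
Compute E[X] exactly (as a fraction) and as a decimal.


Let X = Σ_S X_S over the C(42, 7) = 26978328 subsets S of size 7, where X_S = 1 if the K_7 on S is monochromatic.
For a fixed S, the K_7 on S has C(7, 2) = 21 edges. P[all 21 edges red] = (1/2)^21, and likewise for blue, so P[monochromatic] = 2·(1/2)^21 = 2^{1 − 21} = 1/1048576.
Summing: E[X] = C(42, 7) · 2^{1 − 21} = 26978328 · 1/1048576 = 3372291/131072.
Numerically: E[X] ≈ 25.729.

E[X] = C(42,7)·2^(1−C(7,2)) = 3372291/131072 ≈ 25.729.


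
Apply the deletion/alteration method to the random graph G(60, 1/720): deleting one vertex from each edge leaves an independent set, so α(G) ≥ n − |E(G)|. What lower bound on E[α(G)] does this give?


E[|E(G)|] = C(60, 2)·p = 1770 · (1/720) = 59/24.
E[α(G)] ≥ n − E[|E(G)|] = 60 − 59/24 = 1381/24.
Numerically: ≈ 57.54167.
(This is only a lower bound; the true E[α(G)] may be larger.)

E[α(G)] ≥ 1381/24 ≈ 57.54167.


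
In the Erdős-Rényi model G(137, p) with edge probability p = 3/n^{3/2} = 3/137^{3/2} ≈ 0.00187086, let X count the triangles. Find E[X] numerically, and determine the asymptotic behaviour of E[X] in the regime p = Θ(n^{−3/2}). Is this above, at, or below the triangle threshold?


Number of potential triangles: C(137, 3) = 419220.
Each occurs with probability p³ ≈ (0.00187086)³ ≈ 6.54818909e-09.
By linearity: E[X] = C(137, 3)·p³ ≈ 419220 · 6.54818909e-09 ≈ 0.002745.
Since α = 3/2 > 1, p = c/n^{3/2} = o(1/n) is below the triangle threshold p ~ 1/n. Asymptotically E[X] ~ (c³/6)·n^{3(1−α)} = (3³/6)·n^{-1.5} → 0, so by Markov's inequality G has no triangles w.h.p.

E[X] ≈ 0.002745; in regime p = Θ(1/n^{3/2}) E[X] tends to 0 (below the triangle threshold p ~ 1/n).


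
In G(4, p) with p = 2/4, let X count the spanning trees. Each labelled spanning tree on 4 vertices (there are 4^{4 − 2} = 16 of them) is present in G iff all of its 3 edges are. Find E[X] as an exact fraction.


K_4 has 4^{4 − 2} = 16 labelled spanning trees.
For each such spanning tree H, let X_H = 1 if all 3 edges of H are present in G. Then P[X_H = 1] = p^{3} = (1/2)^{3} = 1/8.
By linearity: E[X] = Σ_H E[X_H] = 16 · p^{3} = 16 · 1/8 = 2.
Numerically: E[X] ≈ 2.

E[X] = 16 · (1/2)^{3} = 2 ≈ 2.


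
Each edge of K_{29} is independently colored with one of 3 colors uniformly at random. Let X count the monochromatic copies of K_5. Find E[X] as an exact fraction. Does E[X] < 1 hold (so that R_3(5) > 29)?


E[X] = C(29, 5) · 3^{1 − 10} = 118755 · 3^{−9} = 118755/19683.
As a reduced fraction: E[X] = 13195/2187 ≈ 6.0333791.
Is E[X] < 1? NO.
Since E[X] ≥ 1, the first-moment bound is inconclusive at n = 29; it does NOT by itself certify R_3(5) > 29.

E[X] = 13195/2187 ≈ 6.0333791; E[X] ≥ 1; first-moment method inconclusive here.


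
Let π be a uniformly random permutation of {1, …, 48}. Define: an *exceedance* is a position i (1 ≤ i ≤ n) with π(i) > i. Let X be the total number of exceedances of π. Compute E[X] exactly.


Write X = Σ_{i=1}^{48} X_i, where X_i = 1_{π(i) > i}.
For each fixed i, π(i) is uniform over {1, …, 48} (marginal of a uniform permutation), so P[π(i) > i] = (n − i)/n. Summing: Σ_{i=1}^{48} (n − i)/n = (0 + 1 + … + 47)/48 = 48(48 − 1)/(2·48) = (48 − 1)/2.
Hence E[X] = Σ_{i=1}^{48} (48 − i)/48 = 47/2 ≈ 23.500.

E[X] = 47/2 = 23.500.


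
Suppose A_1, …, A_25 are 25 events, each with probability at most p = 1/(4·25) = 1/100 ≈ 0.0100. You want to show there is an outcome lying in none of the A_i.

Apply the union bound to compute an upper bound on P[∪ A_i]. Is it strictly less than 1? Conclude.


Union bound: P[∪_{i=1}^{25} A_i] ≤ Σ_i P[A_i] ≤ 25·p = 25·(1/100) = 1/4.
Numerically: 1/4 ≈ 0.2500.
Is 1/4 < 1? YES.
Since P[∪ A_i] ≤ 1/4 < 1, the complement has P[∩ A_i^c] ≥ 1 − 1/4 = 3/4 > 0, so some outcome avoids every A_i.

25·p = 1/4 ≈ 0.2500; existence CERTIFIED by the union bound.


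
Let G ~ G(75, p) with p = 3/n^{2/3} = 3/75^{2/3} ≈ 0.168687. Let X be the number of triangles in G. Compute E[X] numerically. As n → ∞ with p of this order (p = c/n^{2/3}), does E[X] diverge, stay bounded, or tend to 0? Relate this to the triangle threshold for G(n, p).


Number of potential triangles: C(75, 3) = 67525.
Each occurs with probability p³ ≈ (0.168687)³ ≈ 4.80000000e-03.
By linearity: E[X] = C(75, 3)·p³ ≈ 67525 · 4.80000000e-03 ≈ 324.120000.
Since α = 2/3 < 1, p = c/n^{2/3} ≫ 1/n is above the triangle threshold p ~ 1/n. Asymptotically E[X] ~ (c³/6)·n^{3(1−α)} = (3³/6)·n^{1} → ∞; triangles are abundant w.h.p.

E[X] ≈ 324.120000; in regime p = Θ(1/n^{2/3}) E[X] diverges (above the triangle threshold p ~ 1/n).


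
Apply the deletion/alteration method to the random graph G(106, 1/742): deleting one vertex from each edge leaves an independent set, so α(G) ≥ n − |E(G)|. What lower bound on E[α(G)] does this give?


E[|E(G)|] = C(106, 2)·p = 5565 · (1/742) = 15/2.
E[α(G)] ≥ n − E[|E(G)|] = 106 − 15/2 = 197/2.
Numerically: ≈ 98.500000.
(This is only a lower bound; the true E[α(G)] may be larger.)

E[α(G)] ≥ 197/2 ≈ 98.500000.


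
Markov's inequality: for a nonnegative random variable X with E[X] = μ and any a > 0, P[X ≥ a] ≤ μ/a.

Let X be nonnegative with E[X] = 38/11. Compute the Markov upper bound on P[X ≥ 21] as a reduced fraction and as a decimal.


μ = E[X] = 38/11, a = 21.
Markov: P[X ≥ 21] ≤ μ/a = (38/11)/21 = 38/231.
Numerically: ≈ 0.164502.
(Since a = 21 > μ = 3.454545, the bound 38/231 is < 1 and informative.)

P[X ≥ 21] ≤ 38/231 ≈ 0.164502.


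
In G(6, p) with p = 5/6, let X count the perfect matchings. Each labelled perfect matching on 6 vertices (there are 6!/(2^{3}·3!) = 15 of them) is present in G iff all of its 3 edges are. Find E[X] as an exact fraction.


K_6 has 6!/(2^{3}·3!) = 15 labelled perfect matchings.
For each such perfect matching H, let X_H = 1 if all 3 edges of H are present in G. Then P[X_H = 1] = p^{3} = (5/6)^{3} = 125/216.
By linearity: E[X] = Σ_H E[X_H] = 15 · p^{3} = 15 · 125/216 = 625/72.
Numerically: E[X] ≈ 8.68.

E[X] = 15 · (5/6)^{3} = 625/72 ≈ 8.68.


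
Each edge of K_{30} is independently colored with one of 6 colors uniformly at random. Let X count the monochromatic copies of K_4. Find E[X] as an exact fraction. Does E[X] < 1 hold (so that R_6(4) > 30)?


E[X] = C(30, 4) · 6^{1 − 6} = 27405 · 6^{−5} = 27405/7776.
As a reduced fraction: E[X] = 1015/288 ≈ 3.524306.
Is E[X] < 1? NO.
Since E[X] ≥ 1, the first-moment bound is inconclusive at n = 30; it does NOT by itself certify R_6(4) > 30.

E[X] = 1015/288 ≈ 3.524306; E[X] ≥ 1; first-moment method inconclusive here.


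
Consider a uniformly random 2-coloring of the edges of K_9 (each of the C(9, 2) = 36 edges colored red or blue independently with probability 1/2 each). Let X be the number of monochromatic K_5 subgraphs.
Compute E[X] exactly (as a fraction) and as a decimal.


Let X = Σ_S X_S over the C(9, 5) = 126 subsets S of size 5, where X_S = 1 if the K_5 on S is monochromatic.
For a fixed S, the K_5 on S has C(5, 2) = 10 edges. P[all 10 edges red] = (1/2)^10, and likewise for blue, so P[monochromatic] = 2·(1/2)^10 = 2^{1 − 10} = 1/512.
Summing: E[X] = C(9, 5) · 2^{1 − 10} = 126 · 1/512 = 63/256.
Numerically: E[X] ≈ 0.24609.

E[X] = C(9,5)·2^(1−C(5,2)) = 63/256 ≈ 0.24609.


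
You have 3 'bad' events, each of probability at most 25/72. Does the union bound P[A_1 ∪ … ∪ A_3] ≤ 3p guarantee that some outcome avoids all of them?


Union bound: P[∪_{i=1}^{3} A_i] ≤ Σ_i P[A_i] ≤ 3·p = 3·(25/72) = 25/24.
Numerically: 25/24 ≈ 1.041667.
Is 25/24 < 1? NO.
Since the bound 25/24 is ≥ 1, the union bound is uninformative here; it does NOT by itself certify existence.

3·p = 25/24 ≈ 1.041667; existence NOT certified by the union bound.


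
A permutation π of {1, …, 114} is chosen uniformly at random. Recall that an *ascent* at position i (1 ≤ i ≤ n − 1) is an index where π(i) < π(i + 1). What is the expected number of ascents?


Write X = Σ X_I over i = 1, …, 113, with X_I the indicator of one ascent.
There are 113 indicators.
For each fixed i, the pair (π(i), π(i+1)) is a uniformly random ordered pair of distinct values from {1, …, 114}; by symmetry P[π(i) < π(i+1)] = 1/2.
By linearity: E[X] = 113 · (1/2) = (114 − 1) · (1/2) = 113/2 ≈ 56.50000.

E[X] = 113/2 = 56.50000.


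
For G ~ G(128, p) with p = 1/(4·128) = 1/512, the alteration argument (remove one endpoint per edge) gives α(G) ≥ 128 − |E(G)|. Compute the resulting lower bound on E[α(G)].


E[|E(G)|] = C(128, 2)·p = 8128 · (1/512) = 127/8.
E[α(G)] ≥ n − E[|E(G)|] = 128 − 127/8 = 897/8.
Numerically: ≈ 112.125.
(This is only a lower bound; the true E[α(G)] may be larger.)

E[α(G)] ≥ 897/8 ≈ 112.125.


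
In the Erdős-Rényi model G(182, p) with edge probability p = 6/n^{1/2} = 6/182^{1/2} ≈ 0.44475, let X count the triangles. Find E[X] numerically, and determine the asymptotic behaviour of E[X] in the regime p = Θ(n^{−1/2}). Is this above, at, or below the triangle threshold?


Number of potential triangles: C(182, 3) = 988260.
Each occurs with probability p³ ≈ (0.44475)³ ≈ 8.79724464e-02.
By linearity: E[X] = C(182, 3)·p³ ≈ 988260 · 8.79724464e-02 ≈ 86939.649853.
Since α = 1/2 < 1, p = c/n^{1/2} ≫ 1/n is above the triangle threshold p ~ 1/n. Asymptotically E[X] ~ (c³/6)·n^{3(1−α)} = (6³/6)·n^{1.5} → ∞; triangles are abundant w.h.p.

E[X] ≈ 86939.649853; in regime p = Θ(1/n^{1/2}) E[X] diverges (above the triangle threshold p ~ 1/n).


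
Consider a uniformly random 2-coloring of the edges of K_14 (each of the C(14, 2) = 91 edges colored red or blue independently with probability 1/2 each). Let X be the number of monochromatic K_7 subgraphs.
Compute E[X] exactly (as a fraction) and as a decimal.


Let X = Σ_S X_S over the C(14, 7) = 3432 subsets S of size 7, where X_S = 1 if the K_7 on S is monochromatic.
For a fixed S, the K_7 on S has C(7, 2) = 21 edges. P[all 21 edges red] = (1/2)^21, and likewise for blue, so P[monochromatic] = 2·(1/2)^21 = 2^{1 − 21} = 1/1048576.
By linearity of expectation: E[X] = C(14, 7) · 2^{1 − 21} = 3432 · 1/1048576 = 429/131072.
Numerically: E[X] ≈ 0.0033.

E[X] = C(14,7)·2^(1−C(7,2)) = 429/131072 ≈ 0.0033.


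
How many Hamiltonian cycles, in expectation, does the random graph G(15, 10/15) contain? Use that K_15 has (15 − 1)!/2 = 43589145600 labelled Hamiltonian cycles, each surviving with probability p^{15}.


K_15 has (15 − 1)!/2 = 43589145600 labelled Hamiltonian cycles.
For each such Hamiltonian cycle H, let X_H = 1 if all 15 edges of H are present in G. Then P[X_H = 1] = p^{15} = (2/3)^{15} = 32768/14348907.
By linearity: E[X] = Σ_H E[X_H] = 43589145600 · p^{15} = 43589145600 · 32768/14348907 = 5877897625600/59049.
Numerically: E[X] ≈ 9.95427e+07.

E[X] = 43589145600 · (2/3)^{15} = 5877897625600/59049 ≈ 9.95427e+07.


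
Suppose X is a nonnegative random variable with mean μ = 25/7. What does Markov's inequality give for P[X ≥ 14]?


μ = E[X] = 25/7, a = 14.
Markov: P[X ≥ 14] ≤ μ/a = (25/7)/14 = 25/98.
Numerically: ≈ 0.255.
(Since a = 14 > μ = 3.571, the bound 25/98 is < 1 and informative.)

P[X ≥ 14] ≤ 25/98 ≈ 0.255.


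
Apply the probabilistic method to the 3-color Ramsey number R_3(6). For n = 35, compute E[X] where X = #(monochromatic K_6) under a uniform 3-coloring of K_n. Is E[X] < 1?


E[X] = C(35, 6) · 3^{1 − 15} = 1623160 · 3^{−14} = 1623160/4782969.
As a reduced fraction: E[X] = 1623160/4782969 ≈ 0.3394.
Is E[X] < 1? YES.
Since E[X] < 1, there exists a 3-coloring of K_{35} with no monochromatic K_6; hence R_3(6) > 35.

E[X] = 1623160/4782969 ≈ 0.3394; E[X] < 1, so R_3(6) > 35.


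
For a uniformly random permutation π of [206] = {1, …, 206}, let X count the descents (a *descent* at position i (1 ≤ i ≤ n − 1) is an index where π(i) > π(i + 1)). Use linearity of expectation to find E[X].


Write X = Σ X_I over i = 1, …, 205, with X_I the indicator of one descent.
There are 205 indicators.
For each fixed i, the pair (π(i), π(i+1)) is a uniformly random ordered pair of distinct values from {1, …, 206}; by symmetry P[π(i) > π(i+1)] = 1/2.
By linearity: E[X] = 205 · (1/2) = (206 − 1) · (1/2) = 205/2 ≈ 102.500.

E[X] = 205/2 = 102.500.


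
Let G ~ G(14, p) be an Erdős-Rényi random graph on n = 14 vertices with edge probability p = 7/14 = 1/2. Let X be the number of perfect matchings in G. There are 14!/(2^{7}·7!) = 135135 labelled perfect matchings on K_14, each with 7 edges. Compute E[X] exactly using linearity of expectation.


K_14 has 14!/(2^{7}·7!) = 135135 labelled perfect matchings.
For each such perfect matching H, let X_H = 1 if all 7 edges of H are present in G. Then P[X_H = 1] = p^{7} = (1/2)^{7} = 1/128.
By linearity: E[X] = Σ_H E[X_H] = 135135 · p^{7} = 135135 · 1/128 = 135135/128.
Numerically: E[X] ≈ 1055.74.

E[X] = 135135 · (1/2)^{7} = 135135/128 ≈ 1055.74.
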